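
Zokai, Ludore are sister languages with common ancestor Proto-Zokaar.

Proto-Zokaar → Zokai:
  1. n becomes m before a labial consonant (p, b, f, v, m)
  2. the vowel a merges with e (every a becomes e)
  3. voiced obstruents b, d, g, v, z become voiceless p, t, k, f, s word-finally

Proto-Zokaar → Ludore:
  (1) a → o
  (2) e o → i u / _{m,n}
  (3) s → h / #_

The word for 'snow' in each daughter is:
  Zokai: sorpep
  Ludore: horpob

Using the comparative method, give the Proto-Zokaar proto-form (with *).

*sorpab

Position 5: Zokai has e, Ludore has o. Taking the neighbouring segments as reconstructed: Zokai e could go back to *a or *e; Ludore o could go back to *a or *o — the one source consistent with every daughter is *a.
Position 6: Zokai has p, Ludore has b. Ludore preserves b here (none of its changes turn any other segment into b), so the proto-segment is *b.
This points to *sorpab. Verify forward in each daughter:
Zokai: start from *sorpab.
  rule 1: no change — sorpab
  rule 2 (vowel merger): sorpab → sorpeb
  rule 3 (final devoicing): sorpeb → sorpep
  ⇒ Zokai sorpep
Ludore: *sorpab > sorpob > horpob  (by vowel merger, debuccalisation)
*sorpab is the unique common source.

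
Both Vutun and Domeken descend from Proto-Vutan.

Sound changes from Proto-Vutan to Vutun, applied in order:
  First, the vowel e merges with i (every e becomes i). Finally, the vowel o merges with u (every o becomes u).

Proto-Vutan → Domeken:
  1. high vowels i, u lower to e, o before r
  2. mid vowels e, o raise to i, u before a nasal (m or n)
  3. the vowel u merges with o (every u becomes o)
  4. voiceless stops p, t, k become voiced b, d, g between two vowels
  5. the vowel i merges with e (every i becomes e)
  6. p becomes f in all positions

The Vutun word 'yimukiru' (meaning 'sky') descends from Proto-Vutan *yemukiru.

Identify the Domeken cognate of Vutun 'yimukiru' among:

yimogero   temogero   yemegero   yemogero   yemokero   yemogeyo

yemogero

Domeken: *yemukiru
  yemukiru → yemukeru   [pre-rhotic lowering]
  yemukeru → yimukeru   [pre-nasal raising]
  yimukeru → yimokero   [vowel merger]
  yimokero → yimogero   [intervocalic voicing]
  yimogero → yemogero   [vowel merger]
  yemogero (rule 6 does not apply)
  giving Domeken yemogero.
The other candidates each miss or misapply at least one Domeken change.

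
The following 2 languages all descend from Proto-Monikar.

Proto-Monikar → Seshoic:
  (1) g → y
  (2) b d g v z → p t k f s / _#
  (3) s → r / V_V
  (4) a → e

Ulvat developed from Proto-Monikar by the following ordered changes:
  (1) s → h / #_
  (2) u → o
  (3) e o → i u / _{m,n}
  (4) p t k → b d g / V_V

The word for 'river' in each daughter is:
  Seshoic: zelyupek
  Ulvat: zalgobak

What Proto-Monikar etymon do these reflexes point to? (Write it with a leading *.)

Position 7: Seshoic has e, Ulvat has a. Ulvat preserves a here (none of its changes turn any other segment into a), so the proto-segment is *a.
Position 5: Seshoic has u, Ulvat has o. Seshoic preserves u here (none of its changes turn any other segment into u), so the proto-segment is *u.
Position 4: Seshoic has y, Ulvat has g. Taking the neighbouring segments as reconstructed: Seshoic y could go back to *g or *y; Ulvat g can only go back to *g — the one source consistent with every daughter is *g.
This points to *zalgupak. Verify forward in each daughter:
Seshoic: start from *zalgupak.
  rule 1 (unconditioned shift): zalgupak → zalyupak
  rule 2: no change — zalyupak
  rule 3: no change — zalyupak
  rule 4 (vowel merger): zalyupak → zelyupek
  ⇒ Seshoic zelyupek
Ulvat: *zalgupak
  zalgupak (rule 1 does not apply)
  zalgupak → zalgopak   [vowel merger]
  zalgopak (rule 3 does not apply)
  zalgopak → zalgobak   [intervocalic voicing]
  giving Ulvat zalgobak.
No other proto-form is consistent with every reflex, so the reconstruction is *zalgupak.

*zalgupak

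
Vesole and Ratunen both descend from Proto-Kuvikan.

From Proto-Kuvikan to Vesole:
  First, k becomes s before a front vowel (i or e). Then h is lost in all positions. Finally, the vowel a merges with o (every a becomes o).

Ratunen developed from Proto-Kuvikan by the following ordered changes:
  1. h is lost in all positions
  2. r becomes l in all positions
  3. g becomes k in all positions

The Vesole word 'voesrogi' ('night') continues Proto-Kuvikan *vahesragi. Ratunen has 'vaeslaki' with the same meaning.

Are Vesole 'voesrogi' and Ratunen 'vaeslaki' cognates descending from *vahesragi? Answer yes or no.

yes

Derive the expected Ratunen reflex of *vahesragi:
Ratunen: *vahesragi
  vahesragi → vaesragi   [h-loss]
  vaesragi → vaeslagi   [unconditioned shift]
  vaeslagi → vaeslaki   [unconditioned shift]
  giving Ratunen vaeslaki.
Ratunen 'vaeslaki' matches the regular reflex exactly, so the pair is cognate.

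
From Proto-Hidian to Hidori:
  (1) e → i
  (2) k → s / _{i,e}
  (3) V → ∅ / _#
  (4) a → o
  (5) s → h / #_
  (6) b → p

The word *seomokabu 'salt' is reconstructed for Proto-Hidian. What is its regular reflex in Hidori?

hiomokop

Hidori: *seomokabu > siomokabu > siomokab > siomokob > hiomokob > hiomokop  (by vowel merger, apocope, vowel merger, debuccalisation, unconditioned shift)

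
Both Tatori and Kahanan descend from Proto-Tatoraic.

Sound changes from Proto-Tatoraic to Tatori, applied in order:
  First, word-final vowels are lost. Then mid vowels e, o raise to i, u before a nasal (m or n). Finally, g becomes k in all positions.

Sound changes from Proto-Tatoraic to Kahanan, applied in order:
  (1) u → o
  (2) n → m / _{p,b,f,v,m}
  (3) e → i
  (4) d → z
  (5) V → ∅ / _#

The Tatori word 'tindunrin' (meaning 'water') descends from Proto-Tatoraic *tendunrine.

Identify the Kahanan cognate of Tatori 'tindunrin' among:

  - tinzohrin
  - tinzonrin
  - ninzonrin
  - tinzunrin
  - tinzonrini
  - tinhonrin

tinzonrin

Kahanan: start from *tendunrine.
  rule 1 (vowel merger): tendunrine → tendonrine
  rule 2: no change — tendonrine
  rule 3 (vowel merger): tendonrine → tindonrini
  rule 4 (unconditioned shift): tindonrini → tinzonrini
  rule 5 (apocope): tinzonrini → tinzonrin
  ⇒ Kahanan tinzonrin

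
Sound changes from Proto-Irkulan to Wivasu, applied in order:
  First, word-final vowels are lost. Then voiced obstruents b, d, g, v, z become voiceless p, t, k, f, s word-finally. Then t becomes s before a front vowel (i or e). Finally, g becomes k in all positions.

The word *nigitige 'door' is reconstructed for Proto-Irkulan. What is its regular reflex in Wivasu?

Wivasu: start from *nigitige.
  rule 1 (apocope): nigitige → nigitig
  rule 2 (final devoicing): nigitig → nigitik
  rule 3 (palatalisation): nigitik → nigisik
  rule 4 (unconditioned shift): nigisik → nikisik
  ⇒ Wivasu nikisik

nikisik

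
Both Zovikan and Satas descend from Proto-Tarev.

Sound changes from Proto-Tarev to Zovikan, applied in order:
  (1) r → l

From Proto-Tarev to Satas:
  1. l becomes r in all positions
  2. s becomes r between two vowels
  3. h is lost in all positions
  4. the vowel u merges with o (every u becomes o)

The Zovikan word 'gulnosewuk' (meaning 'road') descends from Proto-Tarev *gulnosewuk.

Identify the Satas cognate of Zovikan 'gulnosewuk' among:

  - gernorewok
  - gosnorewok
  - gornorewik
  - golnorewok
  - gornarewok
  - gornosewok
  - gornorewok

gornorewok

Satas: *gulnosewuk
  gulnosewuk → gurnosewuk   [unconditioned shift]
  gurnosewuk → gurnorewuk   [rhotacism]
  gurnorewuk (rule 3 does not apply)
  gurnorewuk → gornorewok   [vowel merger]
  giving Satas gornorewok.
The other candidates each miss or misapply at least one Satas change.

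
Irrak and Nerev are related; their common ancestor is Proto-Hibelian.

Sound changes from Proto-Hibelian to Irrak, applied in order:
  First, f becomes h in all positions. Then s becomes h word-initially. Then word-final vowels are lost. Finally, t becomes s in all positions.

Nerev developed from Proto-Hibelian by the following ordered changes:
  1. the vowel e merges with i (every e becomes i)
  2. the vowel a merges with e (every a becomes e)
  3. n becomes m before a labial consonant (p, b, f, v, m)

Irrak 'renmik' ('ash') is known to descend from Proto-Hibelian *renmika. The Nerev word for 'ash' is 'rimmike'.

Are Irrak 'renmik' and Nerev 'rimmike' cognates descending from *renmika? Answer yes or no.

yes

Derive the expected Nerev reflex of *renmika:
Nerev: *renmika
  renmika → rinmika   [vowel merger]
  rinmika → rinmike   [vowel merger]
  rinmike → rimmike   [nasal place assimilation]
  giving Nerev rimmike.
Nerev 'rimmike' matches the regular reflex exactly, so the pair is cognate.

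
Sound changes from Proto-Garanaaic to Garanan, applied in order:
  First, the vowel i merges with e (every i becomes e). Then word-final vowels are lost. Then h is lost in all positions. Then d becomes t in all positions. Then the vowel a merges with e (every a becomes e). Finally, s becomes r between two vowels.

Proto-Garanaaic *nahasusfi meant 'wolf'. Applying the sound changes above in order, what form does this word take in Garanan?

Garanan: *nahasusfi > nahasusfe > nahasusf > naasusf > neesusf > neerusf  (by vowel merger, apocope, h-loss, vowel merger, rhotacism)

neerusf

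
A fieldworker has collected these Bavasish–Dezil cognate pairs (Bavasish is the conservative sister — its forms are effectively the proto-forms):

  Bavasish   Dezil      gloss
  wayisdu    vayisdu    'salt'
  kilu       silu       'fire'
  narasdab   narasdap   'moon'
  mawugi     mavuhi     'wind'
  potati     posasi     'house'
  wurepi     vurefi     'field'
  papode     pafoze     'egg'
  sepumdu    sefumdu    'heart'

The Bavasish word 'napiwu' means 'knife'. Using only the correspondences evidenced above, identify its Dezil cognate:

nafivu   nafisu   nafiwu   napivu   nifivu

wurepi ~ vurefi — Bavasish p corresponds to Dezil f between vowels (before a front vowel).
mawugi ~ mavuhi — Bavasish w corresponds to Dezil v between vowels (before a back vowel).
Applying these to Bavasish 'napiwu':
  napiwu → nafiwu   (p→f between vowels (before a front vowel))
  nafiwu → nafivu   (w→v between vowels (before a back vowel))
So the Dezil cognate is 'nafivu'.

nafivu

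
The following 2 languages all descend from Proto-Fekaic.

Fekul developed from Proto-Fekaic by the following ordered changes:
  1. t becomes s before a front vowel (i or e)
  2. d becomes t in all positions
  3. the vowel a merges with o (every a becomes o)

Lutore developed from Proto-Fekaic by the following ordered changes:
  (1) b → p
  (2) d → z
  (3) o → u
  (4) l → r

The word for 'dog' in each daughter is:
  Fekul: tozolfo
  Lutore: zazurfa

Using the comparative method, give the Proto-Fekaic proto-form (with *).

*dazolfa

Position 1: Fekul has t, Lutore has z. Taking the neighbouring segments as reconstructed: Fekul t could go back to *t or *d; Lutore z could go back to *d or *z — the one source consistent with every daughter is *d.
Position 2: Fekul has o, Lutore has a. Lutore preserves a here (none of its changes turn any other segment into a), so the proto-segment is *a.
Position 4: Fekul has o, Lutore has u. Taking the neighbouring segments as reconstructed: Fekul o could go back to *a or *o; Lutore u could go back to *o or *u — the one source consistent with every daughter is *o.
Verify the candidate proto-form against each daughter:
Fekul: start from *dazolfa.
  rule 1: no change — dazolfa
  rule 2 (unconditioned shift): dazolfa → tazolfa
  rule 3 (vowel merger): tazolfa → tozolfo
  ⇒ Fekul tozolfo
Lutore: *dazolfa
  dazolfa (rule 1 does not apply)
  dazolfa → zazolfa   [unconditioned shift]
  zazolfa → zazulfa   [vowel merger]
  zazulfa → zazurfa   [unconditioned shift]
  giving Lutore zazurfa.
Only *dazolfa yields all of Fekul tozolfo, Lutore zazurfa.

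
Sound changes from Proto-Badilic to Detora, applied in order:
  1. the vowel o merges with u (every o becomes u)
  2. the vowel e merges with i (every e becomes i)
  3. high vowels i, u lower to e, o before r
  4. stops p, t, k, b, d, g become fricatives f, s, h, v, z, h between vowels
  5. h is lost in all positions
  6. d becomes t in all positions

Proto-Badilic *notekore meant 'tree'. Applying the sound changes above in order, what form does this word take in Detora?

Detora: *notekore > nutekure > nutikuri > nutikori > nusihori > nusiori  (by vowel merger, vowel merger, pre-rhotic lowering, intervocalic lenition, h-loss)

nusiori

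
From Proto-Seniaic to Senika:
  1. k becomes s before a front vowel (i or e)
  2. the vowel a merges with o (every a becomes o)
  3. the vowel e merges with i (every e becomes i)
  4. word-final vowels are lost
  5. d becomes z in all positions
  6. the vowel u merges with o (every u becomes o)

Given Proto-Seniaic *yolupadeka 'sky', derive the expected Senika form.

Senika: start from *yolupadeka.
  rule 1: no change — yolupadeka
  rule 2 (vowel merger): yolupadeka → yolupodeko
  rule 3 (vowel merger): yolupodeko → yolupodiko
  rule 4 (apocope): yolupodiko → yolupodik
  rule 5 (unconditioned shift): yolupodik → yolupozik
  rule 6 (vowel merger): yolupozik → yolopozik
  ⇒ Senika yolopozik

yolopozik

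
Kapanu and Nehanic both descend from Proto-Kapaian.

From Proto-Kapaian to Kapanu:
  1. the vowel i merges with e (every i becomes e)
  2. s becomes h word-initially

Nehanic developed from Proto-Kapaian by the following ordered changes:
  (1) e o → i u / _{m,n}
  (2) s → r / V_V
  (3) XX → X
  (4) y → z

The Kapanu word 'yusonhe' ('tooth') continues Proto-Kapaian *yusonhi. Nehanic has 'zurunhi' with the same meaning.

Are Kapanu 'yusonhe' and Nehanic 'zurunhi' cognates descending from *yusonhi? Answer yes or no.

yes

Derive the expected Nehanic reflex of *yusonhi:
Nehanic: *yusonhi > yusunhi > yurunhi > zurunhi  (by pre-nasal raising, rhotacism, unconditioned shift)
Nehanic 'zurunhi' matches the regular reflex exactly, so the pair is cognate.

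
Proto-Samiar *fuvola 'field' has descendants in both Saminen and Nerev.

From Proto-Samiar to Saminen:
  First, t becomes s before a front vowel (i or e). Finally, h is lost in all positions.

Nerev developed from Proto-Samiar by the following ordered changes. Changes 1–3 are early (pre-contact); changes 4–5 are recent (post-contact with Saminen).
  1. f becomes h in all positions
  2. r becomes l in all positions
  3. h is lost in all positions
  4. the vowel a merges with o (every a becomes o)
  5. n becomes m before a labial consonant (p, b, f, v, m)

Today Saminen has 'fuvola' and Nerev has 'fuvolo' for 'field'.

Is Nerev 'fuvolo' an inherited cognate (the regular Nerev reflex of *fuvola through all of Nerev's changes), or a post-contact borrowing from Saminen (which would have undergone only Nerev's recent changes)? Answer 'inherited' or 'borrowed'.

borrowed

If inherited, *fuvola would pass through all of Nerev's changes:
Nerev: start from *fuvola.
  rule 1 (unconditioned shift): fuvola → huvola
  rule 2: no change — huvola
  rule 3 (h-loss): huvola → uvola
  rule 4 (vowel merger): uvola → uvolo
  rule 5: no change — uvolo
  ⇒ Nerev uvolo
If borrowed from Saminen 'fuvola' after the early changes, it would undergo only the recent ones:
  rule 4 (vowel merger): fuvola → fuvolo
  rule 5 (nasal place assimilation): no change (fuvolo)
  ⇒ as a loan: fuvolo
Nerev 'fuvolo' matches the loan outcome 'fuvolo', not the inherited 'uvolo' — it skipped the early Nerev changes, so it was borrowed from Saminen.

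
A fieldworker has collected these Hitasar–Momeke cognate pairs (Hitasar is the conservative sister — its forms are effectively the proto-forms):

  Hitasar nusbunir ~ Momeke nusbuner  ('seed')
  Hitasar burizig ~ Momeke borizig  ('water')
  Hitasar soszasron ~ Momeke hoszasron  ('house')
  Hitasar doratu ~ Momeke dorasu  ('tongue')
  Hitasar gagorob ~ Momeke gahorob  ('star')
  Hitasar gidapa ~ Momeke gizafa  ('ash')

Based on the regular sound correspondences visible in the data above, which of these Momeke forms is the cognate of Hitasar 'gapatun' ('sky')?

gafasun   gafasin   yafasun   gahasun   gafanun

gidapa ~ gizafa — Hitasar p corresponds to Momeke f between vowels (before a back vowel).
doratu ~ dorasu — Hitasar t corresponds to Momeke s between vowels (before a back vowel).
Applying these to Hitasar 'gapatun':
  gapatun → gafatun   (p→f between vowels (before a back vowel))
  gafatun → gafasun   (t→s between vowels (before a back vowel))
So the Momeke cognate is 'gafasun'.

gafasun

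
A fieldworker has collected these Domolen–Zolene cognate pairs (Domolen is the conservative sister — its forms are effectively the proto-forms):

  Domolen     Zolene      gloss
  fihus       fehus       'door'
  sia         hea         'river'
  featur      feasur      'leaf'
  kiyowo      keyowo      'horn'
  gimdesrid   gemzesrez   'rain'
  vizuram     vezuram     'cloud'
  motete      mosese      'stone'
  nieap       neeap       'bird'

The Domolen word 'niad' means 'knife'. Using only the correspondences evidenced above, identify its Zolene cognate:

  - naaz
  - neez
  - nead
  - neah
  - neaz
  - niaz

neaz

sia ~ hea — Domolen i corresponds to Zolene e after a consonant, before a back vowel.
gimdesrid ~ gemzesrez — Domolen d corresponds to Zolene z word-finally.
Applying these to Domolen 'niad':
  niad → nead   (i→e after a consonant, before a back vowel)
  nead → neaz   (d→z word-finally)
So the Zolene cognate is 'neaz'.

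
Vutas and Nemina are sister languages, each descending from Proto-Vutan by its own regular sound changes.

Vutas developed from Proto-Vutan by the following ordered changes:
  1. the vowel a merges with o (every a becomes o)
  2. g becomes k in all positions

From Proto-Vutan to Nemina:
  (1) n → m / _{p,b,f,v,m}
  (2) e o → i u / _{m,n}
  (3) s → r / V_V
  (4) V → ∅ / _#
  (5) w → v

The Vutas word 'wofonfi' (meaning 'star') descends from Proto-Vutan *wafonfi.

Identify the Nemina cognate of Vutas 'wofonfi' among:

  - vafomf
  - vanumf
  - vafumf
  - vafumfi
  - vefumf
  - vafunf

Nemina: *wafonfi
  wafonfi → wafomfi   [nasal place assimilation]
  wafomfi → wafumfi   [pre-nasal raising]
  wafumfi (rule 3 does not apply)
  wafumfi → wafumf   [apocope]
  wafumf → vafumf   [unconditioned shift]
  giving Nemina vafumf.
The other candidates each miss or misapply at least one Nemina change.

vafumf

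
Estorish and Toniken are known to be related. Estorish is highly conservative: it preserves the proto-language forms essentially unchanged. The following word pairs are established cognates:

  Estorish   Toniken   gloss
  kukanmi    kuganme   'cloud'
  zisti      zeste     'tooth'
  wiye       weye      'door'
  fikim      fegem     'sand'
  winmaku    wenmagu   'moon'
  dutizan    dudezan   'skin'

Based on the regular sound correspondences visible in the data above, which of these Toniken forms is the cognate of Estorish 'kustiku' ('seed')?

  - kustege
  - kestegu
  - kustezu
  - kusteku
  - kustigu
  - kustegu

kustegu

zisti ~ zeste, wiye ~ weye — Estorish i corresponds to Toniken e after a consonant, before a consonant other than r, m, n, p, b, f, v.
winmaku ~ wenmagu — Estorish k corresponds to Toniken g between vowels (before a back vowel).
Applying these to Estorish 'kustiku':
  kustiku → kusteku   (i→e after a consonant, before a consonant other than r, m, n, p, b, f, v)
  kusteku → kustegu   (k→g between vowels (before a back vowel))
So the Toniken cognate is 'kustegu'.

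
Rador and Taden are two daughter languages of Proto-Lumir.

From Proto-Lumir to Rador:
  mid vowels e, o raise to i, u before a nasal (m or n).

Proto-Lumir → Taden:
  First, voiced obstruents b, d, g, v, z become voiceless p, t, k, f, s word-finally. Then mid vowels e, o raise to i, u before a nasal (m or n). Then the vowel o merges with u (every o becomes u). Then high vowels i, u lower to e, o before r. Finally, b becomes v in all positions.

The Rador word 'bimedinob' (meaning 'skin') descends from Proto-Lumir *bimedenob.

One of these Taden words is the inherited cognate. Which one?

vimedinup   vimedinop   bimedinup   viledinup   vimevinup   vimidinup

vimedinup

Taden: start from *bimedenob.
  rule 1 (final devoicing): bimedenob → bimedenop
  rule 2 (pre-nasal raising): bimedenop → bimedinop
  rule 3 (vowel merger): bimedinop → bimedinup
  rule 4: no change — bimedinup
  rule 5 (unconditioned shift): bimedinup → vimedinup
  ⇒ Taden vimedinup
The other candidates each miss or misapply at least one Taden change.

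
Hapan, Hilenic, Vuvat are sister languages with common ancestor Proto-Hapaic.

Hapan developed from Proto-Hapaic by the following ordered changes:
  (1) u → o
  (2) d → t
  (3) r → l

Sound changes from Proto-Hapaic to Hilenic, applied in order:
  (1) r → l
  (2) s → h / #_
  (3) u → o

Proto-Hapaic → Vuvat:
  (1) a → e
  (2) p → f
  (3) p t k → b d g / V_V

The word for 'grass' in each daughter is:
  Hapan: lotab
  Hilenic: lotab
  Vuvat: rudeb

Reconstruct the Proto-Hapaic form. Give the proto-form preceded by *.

Position 4: Hapan has a, Hilenic has a, Vuvat has e. Hapan preserves a here (none of its changes turn any other segment into a), so the proto-segment is *a.
Position 1: Hapan has l, Hilenic has l, Vuvat has r. Vuvat preserves r here (none of its changes turn any other segment into r), so the proto-segment is *r.
Position 2: Hapan has o, Hilenic has o, Vuvat has u. Vuvat preserves u here (none of its changes turn any other segment into u), so the proto-segment is *u.
This points to *rutab. Verify forward in each daughter:
Hapan: *rutab
  rutab → rotab   [vowel merger]
  rotab (rule 2 does not apply)
  rotab → lotab   [unconditioned shift]
  giving Hapan lotab.
Hilenic: *rutab > lutab > lotab  (by unconditioned shift, vowel merger)
Vuvat: *rutab
  rutab → ruteb   [vowel merger]
  ruteb (rule 2 does not apply)
  ruteb → rudeb   [intervocalic voicing]
  giving Vuvat rudeb.
*rutab is the unique common source.

*rutab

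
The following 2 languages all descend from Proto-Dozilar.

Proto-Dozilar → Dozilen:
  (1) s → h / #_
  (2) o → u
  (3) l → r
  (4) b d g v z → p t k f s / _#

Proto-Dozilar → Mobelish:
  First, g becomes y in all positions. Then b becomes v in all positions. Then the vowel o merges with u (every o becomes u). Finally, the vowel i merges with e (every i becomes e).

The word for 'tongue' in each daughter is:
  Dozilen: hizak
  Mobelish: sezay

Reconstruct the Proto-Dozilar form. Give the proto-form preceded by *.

Position 1: Dozilen has h, Mobelish has s. Mobelish preserves s here (none of its changes turn any other segment into s), so the proto-segment is *s.
Position 2: Dozilen has i, Mobelish has e. Dozilen preserves i here (none of its changes turn any other segment into i), so the proto-segment is *i.
Position 5: Dozilen has k, Mobelish has y. Taking the neighbouring segments as reconstructed: Dozilen k could go back to *k or *g; Mobelish y could go back to *g or *y — the one source consistent with every daughter is *g.
This points to *sizag. Verify forward in each daughter:
Dozilen: start from *sizag.
  rule 1 (debuccalisation): sizag → hizag
  rule 2: no change — hizag
  rule 3: no change — hizag
  rule 4 (final devoicing): hizag → hizak
  ⇒ Dozilen hizak
Mobelish: *sizag > sizay > sezay  (by unconditioned shift, vowel merger)
No other proto-form is consistent with every reflex, so the reconstruction is *sizag.

*sizag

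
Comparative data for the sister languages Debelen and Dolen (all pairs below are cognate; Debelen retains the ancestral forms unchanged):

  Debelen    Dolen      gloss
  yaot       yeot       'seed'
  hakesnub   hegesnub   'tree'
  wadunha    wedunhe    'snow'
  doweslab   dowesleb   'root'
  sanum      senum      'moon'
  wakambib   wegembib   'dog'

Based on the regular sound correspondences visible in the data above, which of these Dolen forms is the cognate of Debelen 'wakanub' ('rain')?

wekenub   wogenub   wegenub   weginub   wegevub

hakesnub ~ hegesnub, wadunha ~ wedunhe — Debelen a corresponds to Dolen e after a consonant, before a consonant other than r, m, n, p, b, f, v.
wakambib ~ wegembib — Debelen k corresponds to Dolen g between vowels (before a back vowel).
sanum ~ senum — Debelen a corresponds to Dolen e after a consonant, before a nasal.
Applying these to Debelen 'wakanub':
  wakanub → wekanub   (a→e after a consonant, before a consonant other than r, m, n, p, b, f, v)
  wekanub → weganub   (k→g between vowels (before a back vowel))
  weganub → wegenub   (a→e after a consonant, before a nasal)
So the Dolen cognate is 'wegenub'.

wegenub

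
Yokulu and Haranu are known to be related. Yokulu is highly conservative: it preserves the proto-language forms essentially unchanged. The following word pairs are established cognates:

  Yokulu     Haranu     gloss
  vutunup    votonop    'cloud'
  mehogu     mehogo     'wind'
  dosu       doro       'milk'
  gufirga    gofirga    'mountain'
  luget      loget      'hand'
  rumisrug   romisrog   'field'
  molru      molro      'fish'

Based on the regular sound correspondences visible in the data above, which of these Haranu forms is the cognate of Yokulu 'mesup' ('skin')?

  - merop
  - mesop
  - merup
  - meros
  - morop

merop

dosu ~ doro — Yokulu s corresponds to Haranu r between vowels (before a back vowel).
vutunup ~ votonop — Yokulu u corresponds to Haranu o after a consonant, before a labial obstruent.
Applying these to Yokulu 'mesup':
  mesup → merup   (s→r between vowels (before a back vowel))
  merup → merop   (u→o after a consonant, before a labial obstruent)
So the Haranu cognate is 'merop'.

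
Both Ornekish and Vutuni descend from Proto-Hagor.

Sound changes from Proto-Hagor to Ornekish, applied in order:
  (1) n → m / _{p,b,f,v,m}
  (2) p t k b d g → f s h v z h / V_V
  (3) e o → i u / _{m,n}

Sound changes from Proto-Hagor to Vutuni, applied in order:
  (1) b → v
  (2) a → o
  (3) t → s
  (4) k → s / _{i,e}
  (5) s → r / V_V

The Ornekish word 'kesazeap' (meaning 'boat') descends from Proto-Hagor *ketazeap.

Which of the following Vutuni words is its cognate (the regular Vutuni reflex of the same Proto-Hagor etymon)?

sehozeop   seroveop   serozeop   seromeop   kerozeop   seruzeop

Vutuni: *ketazeap > ketozeop > kesozeop > sesozeop > serozeop  (by vowel merger, unconditioned shift, palatalisation, rhotacism)

serozeop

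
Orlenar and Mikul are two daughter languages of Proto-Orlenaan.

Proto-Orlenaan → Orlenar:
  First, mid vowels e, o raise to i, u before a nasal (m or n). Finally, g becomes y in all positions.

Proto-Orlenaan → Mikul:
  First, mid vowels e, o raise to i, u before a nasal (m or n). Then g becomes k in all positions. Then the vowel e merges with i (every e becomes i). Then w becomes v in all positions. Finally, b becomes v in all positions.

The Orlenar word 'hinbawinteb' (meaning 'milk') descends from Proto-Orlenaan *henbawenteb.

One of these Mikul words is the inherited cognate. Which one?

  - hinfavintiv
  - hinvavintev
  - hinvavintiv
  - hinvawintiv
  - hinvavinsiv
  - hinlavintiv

Mikul: *henbawenteb
  henbawenteb → hinbawinteb   [pre-nasal raising]
  hinbawinteb (rule 2 does not apply)
  hinbawinteb → hinbawintib   [vowel merger]
  hinbawintib → hinbavintib   [unconditioned shift]
  hinbavintib → hinvavintiv   [unconditioned shift]
  giving Mikul hinvavintiv.
The other candidates each miss or misapply at least one Mikul change.

hinvavintiv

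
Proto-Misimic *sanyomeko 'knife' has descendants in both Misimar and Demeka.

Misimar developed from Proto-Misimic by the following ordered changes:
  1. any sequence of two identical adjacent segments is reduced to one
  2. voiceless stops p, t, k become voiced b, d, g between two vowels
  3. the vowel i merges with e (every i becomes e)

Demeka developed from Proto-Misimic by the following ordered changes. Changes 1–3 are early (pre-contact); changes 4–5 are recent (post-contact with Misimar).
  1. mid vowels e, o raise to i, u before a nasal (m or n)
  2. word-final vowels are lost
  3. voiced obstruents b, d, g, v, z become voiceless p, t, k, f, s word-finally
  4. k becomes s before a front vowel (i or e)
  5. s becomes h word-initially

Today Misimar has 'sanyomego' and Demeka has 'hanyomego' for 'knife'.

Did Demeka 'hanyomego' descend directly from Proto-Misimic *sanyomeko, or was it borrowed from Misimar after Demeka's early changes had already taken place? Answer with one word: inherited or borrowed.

If inherited, *sanyomeko would pass through all of Demeka's changes:
Demeka: *sanyomeko
  sanyomeko → sanyumeko   [pre-nasal raising]
  sanyumeko → sanyumek   [apocope]
  sanyumek (rule 3 does not apply)
  sanyumek (rule 4 does not apply)
  sanyumek → hanyumek   [debuccalisation]
  giving Demeka hanyumek.
If borrowed from Misimar 'sanyomego' after the early changes, it would undergo only the recent ones:
  rule 4 (palatalisation): no change (sanyomego)
  rule 5 (debuccalisation): sanyomego → hanyomego
  ⇒ as a loan: hanyomego
Demeka 'hanyomego' matches the loan outcome 'hanyomego', not the inherited 'hanyumek' — it skipped the early Demeka changes, so it was borrowed from Misimar.

borrowed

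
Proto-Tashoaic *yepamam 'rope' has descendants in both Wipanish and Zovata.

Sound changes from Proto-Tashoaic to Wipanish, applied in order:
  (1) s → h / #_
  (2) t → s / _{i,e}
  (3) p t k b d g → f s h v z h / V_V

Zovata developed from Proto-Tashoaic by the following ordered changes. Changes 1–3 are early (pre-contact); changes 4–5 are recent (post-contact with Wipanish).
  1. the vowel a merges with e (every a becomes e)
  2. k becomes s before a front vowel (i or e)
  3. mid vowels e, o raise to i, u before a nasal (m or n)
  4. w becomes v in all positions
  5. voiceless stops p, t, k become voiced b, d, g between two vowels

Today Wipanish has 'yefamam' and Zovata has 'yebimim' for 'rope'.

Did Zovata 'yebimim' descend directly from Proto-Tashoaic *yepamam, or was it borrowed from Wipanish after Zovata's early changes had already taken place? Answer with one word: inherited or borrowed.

inherited

If inherited, *yepamam would pass through all of Zovata's changes:
Zovata: *yepamam
  yepamam → yepemem   [vowel merger]
  yepemem (rule 2 does not apply)
  yepemem → yepimim   [pre-nasal raising]
  yepimim (rule 4 does not apply)
  yepimim → yebimim   [intervocalic voicing]
  giving Zovata yebimim.
If borrowed from Wipanish 'yefamam' after the early changes, it would undergo only the recent ones:
  rule 4 (unconditioned shift): no change (yefamam)
  rule 5 (intervocalic voicing): no change (yefamam)
  ⇒ as a loan: yefamam
Zovata 'yebimim' matches the inherited outcome exactly, so it is an inherited cognate, not a loan.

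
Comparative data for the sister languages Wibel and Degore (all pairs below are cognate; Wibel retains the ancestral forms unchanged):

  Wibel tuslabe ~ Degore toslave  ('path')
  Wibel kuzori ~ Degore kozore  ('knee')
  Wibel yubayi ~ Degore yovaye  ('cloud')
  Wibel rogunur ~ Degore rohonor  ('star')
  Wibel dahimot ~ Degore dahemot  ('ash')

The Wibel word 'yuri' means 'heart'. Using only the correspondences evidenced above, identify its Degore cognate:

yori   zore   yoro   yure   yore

yore

rogunur ~ rohonor — Wibel u corresponds to Degore o after a consonant, before r.
kuzori ~ kozore, yubayi ~ yovaye — Wibel i corresponds to Degore e word-finally.
Applying these to Wibel 'yuri':
  yuri → yori   (u→o after a consonant, before r)
  yori → yore   (i→e word-finally)
So the Degore cognate is 'yore'.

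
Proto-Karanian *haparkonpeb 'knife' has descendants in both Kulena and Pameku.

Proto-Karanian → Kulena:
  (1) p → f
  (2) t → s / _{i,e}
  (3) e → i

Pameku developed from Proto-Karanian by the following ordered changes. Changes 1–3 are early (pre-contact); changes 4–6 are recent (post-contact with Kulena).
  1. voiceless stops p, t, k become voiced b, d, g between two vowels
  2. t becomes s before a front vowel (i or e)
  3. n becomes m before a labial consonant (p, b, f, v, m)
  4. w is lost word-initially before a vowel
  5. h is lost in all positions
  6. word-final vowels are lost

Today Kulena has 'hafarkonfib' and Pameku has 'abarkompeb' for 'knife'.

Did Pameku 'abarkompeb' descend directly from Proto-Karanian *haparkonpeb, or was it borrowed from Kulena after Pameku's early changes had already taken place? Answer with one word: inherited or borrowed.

If inherited, *haparkonpeb would pass through all of Pameku's changes:
Pameku: *haparkonpeb > habarkonpeb > habarkompeb > abarkompeb  (by intervocalic voicing, nasal place assimilation, h-loss)
If borrowed from Kulena 'hafarkonfib' after the early changes, it would undergo only the recent ones:
  rule 4 (glide loss): no change (hafarkonfib)
  rule 5 (h-loss): hafarkonfib → afarkonfib
  rule 6 (apocope): no change (afarkonfib)
  ⇒ as a loan: afarkonfib
Pameku 'abarkompeb' matches the inherited outcome exactly, so it is an inherited cognate, not a loan.

inherited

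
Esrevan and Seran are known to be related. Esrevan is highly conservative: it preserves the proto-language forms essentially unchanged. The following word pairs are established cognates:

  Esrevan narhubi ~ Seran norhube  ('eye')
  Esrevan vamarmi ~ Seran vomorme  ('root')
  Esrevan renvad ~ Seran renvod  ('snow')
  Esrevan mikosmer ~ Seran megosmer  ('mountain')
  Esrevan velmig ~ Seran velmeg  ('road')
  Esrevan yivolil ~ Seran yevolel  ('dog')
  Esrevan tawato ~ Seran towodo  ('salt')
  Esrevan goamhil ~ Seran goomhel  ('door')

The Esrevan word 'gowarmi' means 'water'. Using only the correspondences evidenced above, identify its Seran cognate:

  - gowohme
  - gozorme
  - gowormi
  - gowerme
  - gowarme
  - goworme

narhubi ~ norhube, vamarmi ~ vomorme — Esrevan a corresponds to Seran o after a consonant, before r.
narhubi ~ norhube, vamarmi ~ vomorme — Esrevan i corresponds to Seran e word-finally.
Applying these to Esrevan 'gowarmi':
  gowarmi → gowormi   (a→o after a consonant, before r)
  gowormi → goworme   (i→e word-finally)
So the Seran cognate is 'goworme'.

goworme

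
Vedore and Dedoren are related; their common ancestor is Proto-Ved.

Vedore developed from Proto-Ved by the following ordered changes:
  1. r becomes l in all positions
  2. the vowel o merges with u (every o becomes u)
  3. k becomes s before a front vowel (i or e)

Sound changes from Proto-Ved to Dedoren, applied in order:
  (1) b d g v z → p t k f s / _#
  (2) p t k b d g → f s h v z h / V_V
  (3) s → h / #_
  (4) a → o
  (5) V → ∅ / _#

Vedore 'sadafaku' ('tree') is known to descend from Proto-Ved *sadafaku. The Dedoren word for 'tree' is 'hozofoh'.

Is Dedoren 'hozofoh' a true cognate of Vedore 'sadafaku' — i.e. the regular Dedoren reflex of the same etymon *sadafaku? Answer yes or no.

yes

Derive the expected Dedoren reflex of *sadafaku:
Dedoren: *sadafaku > sazafahu > hazafahu > hozofohu > hozofoh  (by intervocalic lenition, debuccalisation, vowel merger, apocope)
Dedoren 'hozofoh' matches the regular reflex exactly, so the pair is cognate.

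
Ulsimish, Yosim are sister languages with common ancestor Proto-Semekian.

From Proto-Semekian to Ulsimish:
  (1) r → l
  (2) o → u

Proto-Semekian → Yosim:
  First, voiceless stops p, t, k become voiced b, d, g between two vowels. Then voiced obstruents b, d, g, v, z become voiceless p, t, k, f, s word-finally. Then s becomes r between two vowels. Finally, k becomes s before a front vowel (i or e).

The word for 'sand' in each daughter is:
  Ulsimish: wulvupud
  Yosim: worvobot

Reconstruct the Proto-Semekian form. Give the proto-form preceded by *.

Position 7: Ulsimish has u, Yosim has o. Yosim preserves o here (none of its changes turn any other segment into o), so the proto-segment is *o.
Position 3: Ulsimish has l, Yosim has r. Taking the neighbouring segments as reconstructed: Ulsimish l could go back to *l or *r; Yosim r can only go back to *r — the one source consistent with every daughter is *r.
Continuing position by position gives *worvopod; check it forward:
Ulsimish: *worvopod > wolvopod > wulvupud  (by unconditioned shift, vowel merger)
Yosim: start from *worvopod.
  rule 1 (intervocalic voicing): worvopod → worvobod
  rule 2 (final devoicing): worvobod → worvobot
  rule 3: no change — worvobot
  rule 4: no change — worvobot
  ⇒ Yosim worvobot
*worvopod is the unique common source.

*worvopod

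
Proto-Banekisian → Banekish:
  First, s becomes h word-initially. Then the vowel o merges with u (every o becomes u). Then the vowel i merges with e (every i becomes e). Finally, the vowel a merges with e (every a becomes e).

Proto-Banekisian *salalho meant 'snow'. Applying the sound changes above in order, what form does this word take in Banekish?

helelhu

Banekish: start from *salalho.
  rule 1 (debuccalisation): salalho → halalho
  rule 2 (vowel merger): halalho → halalhu
  rule 3: no change — halalhu
  rule 4 (vowel merger): halalhu → helelhu
  ⇒ Banekish helelhu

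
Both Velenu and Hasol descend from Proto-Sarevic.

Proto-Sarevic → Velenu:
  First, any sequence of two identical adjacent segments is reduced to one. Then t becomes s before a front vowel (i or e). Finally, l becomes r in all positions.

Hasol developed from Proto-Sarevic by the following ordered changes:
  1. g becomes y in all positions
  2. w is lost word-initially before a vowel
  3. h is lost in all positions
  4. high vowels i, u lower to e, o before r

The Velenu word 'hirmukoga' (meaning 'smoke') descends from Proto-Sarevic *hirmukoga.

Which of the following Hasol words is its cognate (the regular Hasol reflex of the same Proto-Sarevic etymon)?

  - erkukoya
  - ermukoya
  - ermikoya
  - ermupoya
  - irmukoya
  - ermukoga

Hasol: *hirmukoga
  hirmukoga → hirmukoya   [unconditioned shift]
  hirmukoya (rule 2 does not apply)
  hirmukoya → irmukoya   [h-loss]
  irmukoya → ermukoya   [pre-rhotic lowering]
  giving Hasol ermukoya.
The other candidates each miss or misapply at least one Hasol change.

ermukoya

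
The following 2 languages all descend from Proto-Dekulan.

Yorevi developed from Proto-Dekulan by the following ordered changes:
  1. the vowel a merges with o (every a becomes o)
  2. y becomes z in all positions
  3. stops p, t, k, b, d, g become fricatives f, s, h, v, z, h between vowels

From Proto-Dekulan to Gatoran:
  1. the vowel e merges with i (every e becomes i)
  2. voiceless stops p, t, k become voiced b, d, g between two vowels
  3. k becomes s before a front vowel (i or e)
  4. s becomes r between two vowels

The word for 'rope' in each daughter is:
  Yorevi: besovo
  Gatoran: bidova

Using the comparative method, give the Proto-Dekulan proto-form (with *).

Position 2: Yorevi has e, Gatoran has i. Yorevi preserves e here (none of its changes turn any other segment into e), so the proto-segment is *e.
Position 6: Yorevi has o, Gatoran has a. Gatoran preserves a here (none of its changes turn any other segment into a), so the proto-segment is *a.
Continuing position by position gives *betova; check it forward:
Yorevi: *betova
  betova → betovo   [vowel merger]
  betovo (rule 2 does not apply)
  betovo → besovo   [intervocalic lenition]
  giving Yorevi besovo.
Gatoran: start from *betova.
  rule 1 (vowel merger): betova → bitova
  rule 2 (intervocalic voicing): bitova → bidova
  rule 3: no change — bidova
  rule 4: no change — bidova
  ⇒ Gatoran bidova
Only *betova yields all of Yorevi besovo, Gatoran bidova.

*betova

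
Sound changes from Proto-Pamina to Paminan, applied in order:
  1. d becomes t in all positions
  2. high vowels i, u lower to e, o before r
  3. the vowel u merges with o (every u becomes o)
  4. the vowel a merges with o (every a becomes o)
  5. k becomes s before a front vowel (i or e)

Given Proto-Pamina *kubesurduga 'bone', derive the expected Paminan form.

kobesortogo

Paminan: *kubesurduga > kubesurtuga > kubesortuga > kobesortoga > kobesortogo  (by unconditioned shift, pre-rhotic lowering, vowel merger, vowel merger)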